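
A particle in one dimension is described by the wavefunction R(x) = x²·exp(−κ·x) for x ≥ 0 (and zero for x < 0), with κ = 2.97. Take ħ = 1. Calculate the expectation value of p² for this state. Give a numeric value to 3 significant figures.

p² R = −ħ² d²R/dx²; ⟨p²⟩ = −ħ² ∫ R*·R'' dx / ∫|R|² dx.
Differentiate x²·exp(−κ·x) with the product rule; every integrand then reduces to terms xʲ·e^(−2κx) on [0, ∞), with ∫₀^∞ xʲ·e^(−2κx) dx = j!/(2κ)^(j+1).
State is unnormalized: ∫|R|² dx = 0.0032455, and ∫R*·(−ħ² R'') dx = 0.0095427, so ⟨p²⟩ = 0.0095427 / 0.0032455.
⟨p²⟩ = 2.9403.

2.94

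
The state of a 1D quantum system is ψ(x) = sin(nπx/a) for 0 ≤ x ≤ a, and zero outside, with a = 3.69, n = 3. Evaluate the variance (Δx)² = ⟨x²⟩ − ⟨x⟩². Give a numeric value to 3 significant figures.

Compute ⟨x⟩ and ⟨x²⟩ separately, then (Δx)² = ⟨x²⟩ − ⟨x⟩².
With sin²θ = (1 − cos2θ)/2 on 0 ≤ x ≤ a: ∫sin²(nπx/a) dx = a/2, ∫x·sin²(nπx/a) dx = a²/4, ∫x²·sin²(nπx/a) dx = a³·(1/6 − 1/(4n²π²)); higher powers xᵏ the same way, integrating xᵏ·cos(2nπx/a) by parts.
Normalization: ∫|ψ|² dx = 1.8450.
⟨x⟩ = 1.8450 and ⟨x²⟩ = 4.4621.
(Δx)² = 4.4621 − (1.8450)² = 1.0580.

1.06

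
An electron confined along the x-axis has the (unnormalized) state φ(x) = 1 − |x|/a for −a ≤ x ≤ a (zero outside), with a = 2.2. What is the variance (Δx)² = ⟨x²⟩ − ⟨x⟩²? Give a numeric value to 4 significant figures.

0.4840

Compute ⟨x⟩ and ⟨x²⟩ separately, then (Δx)² = ⟨x²⟩ − ⟨x⟩².
φ is even, so ∫ over [−a, a] = 2∫₀ᵃ with φ = 1 − x/a there: ∫₀ᵃ (1 − x/a)² dx = a/3, ∫₀ᵃ x²(1 − x/a)² dx = a³/30, ∫₀ᵃ x⁴(1 − x/a)² dx = a⁵/105.
Normalization: ∫|φ|² dx = 1.4667.
⟨x⟩ = 0.0000 and ⟨x²⟩ = 0.48400.
(Δx)² = 0.48400 − (0.0000)² = 0.48400.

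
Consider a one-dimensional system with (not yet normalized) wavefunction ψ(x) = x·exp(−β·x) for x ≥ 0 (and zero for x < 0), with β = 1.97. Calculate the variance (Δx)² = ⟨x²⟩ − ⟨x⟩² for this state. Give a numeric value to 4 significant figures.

Compute ⟨x⟩ and ⟨x²⟩ separately, then (Δx)² = ⟨x²⟩ − ⟨x⟩².
Every integrand reduces to terms xʲ·e^(−2βx) on [0, ∞); use ∫₀^∞ xʲ·e^(−2βx) dx = j!/(2β)^(j+1).
Normalization: ∫|ψ|² dx = 0.032700.
⟨x⟩ = 0.76142 and ⟨x²⟩ = 0.77302.
(Δx)² = 0.77302 − (0.76142)² = 0.19325.

0.1933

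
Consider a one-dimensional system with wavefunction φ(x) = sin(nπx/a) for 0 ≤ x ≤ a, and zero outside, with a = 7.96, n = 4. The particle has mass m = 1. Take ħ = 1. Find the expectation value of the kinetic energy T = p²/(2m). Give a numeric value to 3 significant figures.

1.25

T = −(ħ²/2m) d²/dx², so ⟨T⟩ = −(ħ²/2m) ∫ φ*·φ'' dx / ∫|φ|² dx; with m = 1.
d/dx sin(nπx/a) = (nπ/a)·cos(nπx/a) and d²/dx² sin(nπx/a) = −(nπ/a)²·sin(nπx/a); on 0 ≤ x ≤ a, ∫sin²(nπx/a) dx = a/2 and ∫sin(nπx/a)·cos(nπx/a) dx = 0.
State is unnormalized: ∫|φ|² dx = 3.9800, and ∫φ*·(−ħ²/2m · φ'') dx = 4.9596, so ⟨T⟩ = 4.9596 / 3.9800.
⟨T⟩ = 1.2461.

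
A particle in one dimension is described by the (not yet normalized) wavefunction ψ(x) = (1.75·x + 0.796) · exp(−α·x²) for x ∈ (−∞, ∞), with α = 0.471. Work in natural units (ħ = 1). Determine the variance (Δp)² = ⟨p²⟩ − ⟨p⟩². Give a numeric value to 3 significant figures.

Compute ⟨p⟩ and ⟨p²⟩ separately; (Δp)² = ⟨p²⟩ − ⟨p⟩².
Expand each integrand as polynomial × e^(−2αx²) and use ∫x^(2j)·e^(−2αx²) dx = (2j−1)!!/(4α)^j · √(π/(2α)), odd powers → 0; here √(π/(2α)) = 1.8262. Differentiate with the product rule, d/dx e^(−αx²) = −2αx·e^(−αx²).
Normalization: ∫|ψ|² dx = 4.1257.
⟨p⟩ = 0.0000 and ⟨p²⟩ = 1.1488.
(Δp)² = 1.1488 − (0.0000)² = 1.1488.

1.15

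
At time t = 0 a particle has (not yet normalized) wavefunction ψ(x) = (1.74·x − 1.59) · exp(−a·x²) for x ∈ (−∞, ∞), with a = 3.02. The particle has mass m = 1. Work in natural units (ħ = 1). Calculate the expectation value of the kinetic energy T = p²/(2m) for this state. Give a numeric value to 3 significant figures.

1.78

T = −(ħ²/2m) d²/dx², so ⟨T⟩ = −(ħ²/2m) ∫ ψ*·ψ'' dx / ∫|ψ|² dx; with m = 1.
Expand each integrand as polynomial × e^(−2ax²) and use ∫x^(2j)·e^(−2ax²) dx = (2j−1)!!/(4a)^j · √(π/(2a)), odd powers → 0; here √(π/(2a)) = 0.72120. Differentiate with the product rule, d/dx e^(−ax²) = −2ax·e^(−ax²).
State is unnormalized: ∫|ψ|² dx = 2.0040, and ∫ψ*·(−ħ²/2m · ψ'') dx = 3.5720, so ⟨T⟩ = 3.5720 / 2.0040.
⟨T⟩ = 1.7824.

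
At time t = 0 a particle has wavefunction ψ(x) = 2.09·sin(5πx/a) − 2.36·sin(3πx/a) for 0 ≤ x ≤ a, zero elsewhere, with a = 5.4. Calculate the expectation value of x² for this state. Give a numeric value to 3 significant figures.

8.23

⟨x²⟩ = ∫ x²·|ψ|² dx / ∫|ψ|² dx (integrals over the domain).
On 0 ≤ x ≤ a (j ≠ l): ∫sin²(jπx/a) dx = a/2, ∫sin(jπx/a)·sin(lπx/a) dx = 0; diagonal moments ∫x·sin²(jπx/a) dx = a²/4, ∫x²·sin²(jπx/a) dx = a³·(1/6 − 1/(4j²π²)); cross terms ∫x·sin(jπx/a)·sin(lπx/a) dx = 0 for j + l even and −4jla²/(π²(j² − l²)²) for j + l odd, ∫x²·sin(jπx/a)·sin(lπx/a) dx = (−1)^(j+l)·4jla³/(π²(j² − l²)²); higher powers the same way via product-to-sum and parts.
State is unnormalized: ∫|ψ|² dx = 26.832, and ∫ψ*·x²·ψ dx = 220.75, so ⟨x²⟩ = 220.75 / 26.832.
⟨x²⟩ = 8.2273.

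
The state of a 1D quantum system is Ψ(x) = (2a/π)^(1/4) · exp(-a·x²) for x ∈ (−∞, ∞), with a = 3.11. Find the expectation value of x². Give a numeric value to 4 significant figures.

0.08039

⟨x²⟩ = ∫ x²·|Ψ|² dx (integrals over the domain).
Gaussian moments: ∫x^(2j)·e^(−2ax²) dx = (2j−1)!!/(4a)^j · √(π/(2a)), odd powers integrate to 0; here √(π/(2a)) = 0.71069.
⟨x²⟩ = 0.080386.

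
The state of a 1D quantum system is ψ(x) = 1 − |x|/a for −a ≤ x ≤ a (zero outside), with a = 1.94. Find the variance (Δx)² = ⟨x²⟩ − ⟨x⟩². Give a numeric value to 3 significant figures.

Compute ⟨x⟩ and ⟨x²⟩ separately, then (Δx)² = ⟨x²⟩ − ⟨x⟩².
ψ is even, so ∫ over [−a, a] = 2∫₀ᵃ with ψ = 1 − x/a there: ∫₀ᵃ (1 − x/a)² dx = a/3, ∫₀ᵃ x²(1 − x/a)² dx = a³/30, ∫₀ᵃ x⁴(1 − x/a)² dx = a⁵/105.
Normalization: ∫|ψ|² dx = 1.2933.
⟨x⟩ = 0.0000 and ⟨x²⟩ = 0.37636.
(Δx)² = 0.37636 − (0.0000)² = 0.37636.

0.376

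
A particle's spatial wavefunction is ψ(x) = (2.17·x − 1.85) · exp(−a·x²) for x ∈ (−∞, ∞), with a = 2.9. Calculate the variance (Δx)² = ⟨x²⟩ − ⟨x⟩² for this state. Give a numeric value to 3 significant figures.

Compute ⟨x⟩ and ⟨x²⟩ separately, then (Δx)² = ⟨x²⟩ − ⟨x⟩².
Expand each integrand as polynomial × e^(−2ax²) and use ∫x^(2j)·e^(−2ax²) dx = (2j−1)!!/(4a)^j · √(π/(2a)), odd powers → 0; here √(π/(2a)) = 0.73597.
Normalization: ∫|ψ|² dx = 2.8176.
⟨x⟩ = -0.18079 and ⟨x²⟩ = 0.10449.
(Δx)² = 0.10449 − (-0.18079)² = 0.071802.

0.0718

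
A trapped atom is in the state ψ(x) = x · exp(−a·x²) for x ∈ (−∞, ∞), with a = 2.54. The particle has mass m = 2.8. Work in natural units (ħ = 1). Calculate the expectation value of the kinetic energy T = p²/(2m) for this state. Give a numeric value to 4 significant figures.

1.361

T = −(ħ²/2m) d²/dx², so ⟨T⟩ = −(ħ²/2m) ∫ ψ*·ψ'' dx / ∫|ψ|² dx; with m = 2.8.
Expand each integrand as polynomial × e^(−2ax²) and use ∫x^(2j)·e^(−2ax²) dx = (2j−1)!!/(4a)^j · √(π/(2a)), odd powers → 0; here √(π/(2a)) = 0.78640. Differentiate with the product rule, d/dx e^(−ax²) = −2ax·e^(−ax²).
State is unnormalized: ∫|ψ|² dx = 0.077401, and ∫ψ*·(−ħ²/2m · ψ'') dx = 0.10532, so ⟨T⟩ = 0.10532 / 0.077401.
⟨T⟩ = 1.3607.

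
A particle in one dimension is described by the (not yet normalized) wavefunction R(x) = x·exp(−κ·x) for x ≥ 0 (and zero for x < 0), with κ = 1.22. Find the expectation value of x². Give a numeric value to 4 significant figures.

2.016

⟨x²⟩ = ∫ x²·|R|² dx / ∫|R|² dx (integrals over the domain).
Every integrand reduces to terms xʲ·e^(−2κx) on [0, ∞); use ∫₀^∞ xʲ·e^(−2κx) dx = j!/(2κ)^(j+1).
State is unnormalized: ∫|R|² dx = 0.13768, and ∫R*·x²·R dx = 0.27750, so ⟨x²⟩ = 0.27750 / 0.13768.
⟨x²⟩ = 2.0156.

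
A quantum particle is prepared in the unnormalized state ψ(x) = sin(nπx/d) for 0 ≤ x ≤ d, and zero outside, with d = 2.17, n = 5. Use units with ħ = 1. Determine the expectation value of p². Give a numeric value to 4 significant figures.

p² ψ = −ħ² d²ψ/dx²; ⟨p²⟩ = −ħ² ∫ ψ*·ψ'' dx / ∫|ψ|² dx.
d/dx sin(nπx/d) = (nπ/d)·cos(nπx/d) and d²/dx² sin(nπx/d) = −(nπ/d)²·sin(nπx/d); on 0 ≤ x ≤ d, ∫sin²(nπx/d) dx = d/2 and ∫sin(nπx/d)·cos(nπx/d) dx = 0.
State is unnormalized: ∫|ψ|² dx = 1.0850, and ∫ψ*·(−ħ² ψ'') dx = 56.853, so ⟨p²⟩ = 56.853 / 1.0850.
⟨p²⟩ = 52.399.

52.40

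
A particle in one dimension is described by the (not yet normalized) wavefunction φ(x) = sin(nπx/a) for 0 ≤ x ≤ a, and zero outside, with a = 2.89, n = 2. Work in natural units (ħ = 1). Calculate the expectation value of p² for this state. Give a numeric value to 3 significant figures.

p² φ = −ħ² d²φ/dx²; ⟨p²⟩ = −ħ² ∫ φ*·φ'' dx / ∫|φ|² dx.
d/dx sin(nπx/a) = (nπ/a)·cos(nπx/a) and d²/dx² sin(nπx/a) = −(nπ/a)²·sin(nπx/a); on 0 ≤ x ≤ a, ∫sin²(nπx/a) dx = a/2 and ∫sin(nπx/a)·cos(nπx/a) dx = 0.
State is unnormalized: ∫|φ|² dx = 1.4450, and ∫φ*·(−ħ² φ'') dx = 6.8302, so ⟨p²⟩ = 6.8302 / 1.4450.
⟨p²⟩ = 4.7268.

4.73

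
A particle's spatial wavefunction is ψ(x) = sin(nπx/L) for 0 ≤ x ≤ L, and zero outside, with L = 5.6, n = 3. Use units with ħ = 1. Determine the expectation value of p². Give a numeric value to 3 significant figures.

p² ψ = −ħ² d²ψ/dx²; ⟨p²⟩ = −ħ² ∫ ψ*·ψ'' dx / ∫|ψ|² dx.
d/dx sin(nπx/L) = (nπ/L)·cos(nπx/L) and d²/dx² sin(nπx/L) = −(nπ/L)²·sin(nπx/L); on 0 ≤ x ≤ L, ∫sin²(nπx/L) dx = L/2 and ∫sin(nπx/L)·cos(nπx/L) dx = 0.
State is unnormalized: ∫|ψ|² dx = 2.8000, and ∫ψ*·(−ħ² ψ'') dx = 7.9309, so ⟨p²⟩ = 7.9309 / 2.8000.
⟨p²⟩ = 2.8325.

2.83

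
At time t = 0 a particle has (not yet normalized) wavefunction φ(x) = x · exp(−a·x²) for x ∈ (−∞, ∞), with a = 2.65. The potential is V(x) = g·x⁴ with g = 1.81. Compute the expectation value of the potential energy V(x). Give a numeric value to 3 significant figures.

⟨V⟩ = ∫ V(x)·|φ|² dx / ∫|φ|² dx.
Expand each integrand as polynomial × e^(−2ax²) and use ∫x^(2j)·e^(−2ax²) dx = (2j−1)!!/(4a)^j · √(π/(2a)), odd powers → 0; here √(π/(2a)) = 0.76990.
State is unnormalized: ∫|φ|² dx = 0.072633, and ∫φ*·V(x)·φ dx = 0.017550, so ⟨V⟩ = 0.017550 / 0.072633.
⟨V⟩ = 0.24163.

0.242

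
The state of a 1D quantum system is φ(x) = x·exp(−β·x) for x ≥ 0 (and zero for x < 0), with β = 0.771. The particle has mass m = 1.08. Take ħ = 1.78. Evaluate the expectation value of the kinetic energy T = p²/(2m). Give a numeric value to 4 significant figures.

0.8720

T = −(ħ²/2m) d²/dx², so ⟨T⟩ = −(ħ²/2m) ∫ φ*·φ'' dx / ∫|φ|² dx; with m = 1.08.
Differentiate x·exp(−β·x) with the product rule; every integrand then reduces to terms xʲ·e^(−2βx) on [0, ∞), with ∫₀^∞ xʲ·e^(−2βx) dx = j!/(2β)^(j+1).
State is unnormalized: ∫|φ|² dx = 0.54548, and ∫φ*·(−ħ²/2m · φ'') dx = 0.47563, so ⟨T⟩ = 0.47563 / 0.54548.
⟨T⟩ = 0.87196.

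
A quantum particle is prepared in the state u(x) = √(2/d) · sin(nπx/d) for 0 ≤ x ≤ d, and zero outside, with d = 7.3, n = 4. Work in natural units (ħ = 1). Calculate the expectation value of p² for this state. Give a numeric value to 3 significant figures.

2.96

p² u = −ħ² d²u/dx²; ⟨p²⟩ = −ħ² ∫ u*·u'' dx.
d/dx sin(nπx/d) = (nπ/d)·cos(nπx/d) and d²/dx² sin(nπx/d) = −(nπ/d)²·sin(nπx/d); on 0 ≤ x ≤ d, ∫sin²(nπx/d) dx = d/2 and ∫sin(nπx/d)·cos(nπx/d) dx = 0.
⟨p²⟩ = 2.9633.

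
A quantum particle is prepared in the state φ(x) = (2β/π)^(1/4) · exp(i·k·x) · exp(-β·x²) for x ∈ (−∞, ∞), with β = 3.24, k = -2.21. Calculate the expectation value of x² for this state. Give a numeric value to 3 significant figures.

0.0772

⟨x²⟩ = ∫ x²·|φ|² dx (integrals over the domain).
Gaussian moments: ∫x^(2j)·e^(−2βx²) dx = (2j−1)!!/(4β)^j · √(π/(2β)), odd powers integrate to 0; here √(π/(2β)) = 0.69629.
⟨x²⟩ = 0.077160.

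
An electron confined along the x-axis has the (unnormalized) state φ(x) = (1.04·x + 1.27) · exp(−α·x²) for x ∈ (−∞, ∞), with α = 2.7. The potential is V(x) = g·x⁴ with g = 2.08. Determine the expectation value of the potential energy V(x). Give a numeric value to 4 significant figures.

⟨V⟩ = ∫ V(x)·|φ|² dx / ∫|φ|² dx.
Expand each integrand as polynomial × e^(−2αx²) and use ∫x^(2j)·e^(−2αx²) dx = (2j−1)!!/(4α)^j · √(π/(2α)), odd powers → 0; here √(π/(2α)) = 0.76274.
State is unnormalized: ∫|φ|² dx = 1.3066, and ∫φ*·V(x)·φ dx = 0.086247, so ⟨V⟩ = 0.086247 / 1.3066.
⟨V⟩ = 0.066008.

0.06601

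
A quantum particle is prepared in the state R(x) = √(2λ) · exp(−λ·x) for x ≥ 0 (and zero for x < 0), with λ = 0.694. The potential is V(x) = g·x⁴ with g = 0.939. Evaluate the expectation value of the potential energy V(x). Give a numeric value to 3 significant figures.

⟨V⟩ = ∫ V(x)·|R|² dx.
Every integrand reduces to terms xʲ·e^(−2λx) on [0, ∞); use ∫₀^∞ xʲ·e^(−2λx) dx = j!/(2λ)^(j+1).
⟨V⟩ = 6.0718.

6.07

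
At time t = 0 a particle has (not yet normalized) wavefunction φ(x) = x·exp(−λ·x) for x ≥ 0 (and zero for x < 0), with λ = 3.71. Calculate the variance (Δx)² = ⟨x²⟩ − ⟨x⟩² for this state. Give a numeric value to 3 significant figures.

Compute ⟨x⟩ and ⟨x²⟩ separately, then (Δx)² = ⟨x²⟩ − ⟨x⟩².
Every integrand reduces to terms xʲ·e^(−2λx) on [0, ∞); use ∫₀^∞ xʲ·e^(−2λx) dx = j!/(2λ)^(j+1).
Normalization: ∫|φ|² dx = 0.0048957.
⟨x⟩ = 0.40431 and ⟨x²⟩ = 0.21796.
(Δx)² = 0.21796 − (0.40431)² = 0.054490.

0.0545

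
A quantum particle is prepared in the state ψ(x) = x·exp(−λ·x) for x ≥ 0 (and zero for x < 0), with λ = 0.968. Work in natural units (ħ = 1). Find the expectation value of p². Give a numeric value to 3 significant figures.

p² ψ = −ħ² d²ψ/dx²; ⟨p²⟩ = −ħ² ∫ ψ*·ψ'' dx / ∫|ψ|² dx.
Differentiate x·exp(−λ·x) with the product rule; every integrand then reduces to terms xʲ·e^(−2λx) on [0, ∞), with ∫₀^∞ xʲ·e^(−2λx) dx = j!/(2λ)^(j+1).
State is unnormalized: ∫|ψ|² dx = 0.27562, and ∫ψ*·(−ħ² ψ'') dx = 0.25826, so ⟨p²⟩ = 0.25826 / 0.27562.
⟨p²⟩ = 0.93702.

0.937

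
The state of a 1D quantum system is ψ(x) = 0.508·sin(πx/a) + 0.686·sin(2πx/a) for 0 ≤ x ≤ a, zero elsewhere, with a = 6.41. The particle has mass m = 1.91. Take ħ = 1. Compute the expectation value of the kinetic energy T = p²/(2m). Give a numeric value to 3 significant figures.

0.185

T = −(ħ²/2m) d²/dx², so ⟨T⟩ = −(ħ²/2m) ∫ ψ*·ψ'' dx / ∫|ψ|² dx; with m = 1.91.
d²/dx² sin(jπx/a) = −(jπ/a)²·sin(jπx/a); on 0 ≤ x ≤ a, ∫sin²(jπx/a) dx = a/2 and ∫sin(jπx/a)·sin(lπx/a) dx = 0 for j ≠ l, so only diagonal terms survive in ∫|ψ|² and ∫ψ·ψ″; ∫ψ·ψ′ dx = [ψ²/2] between the walls = 0.
State is unnormalized: ∫|ψ|² dx = 2.3354, and ∫ψ*·(−ħ²/2m · ψ'') dx = 0.43137, so ⟨T⟩ = 0.43137 / 2.3354.
⟨T⟩ = 0.18471.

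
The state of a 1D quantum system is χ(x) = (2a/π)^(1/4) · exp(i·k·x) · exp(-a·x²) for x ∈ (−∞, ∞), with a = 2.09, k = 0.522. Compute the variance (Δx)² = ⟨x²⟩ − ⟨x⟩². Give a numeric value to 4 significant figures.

Compute ⟨x⟩ and ⟨x²⟩ separately, then (Δx)² = ⟨x²⟩ − ⟨x⟩².
Gaussian moments: ∫x^(2j)·e^(−2ax²) dx = (2j−1)!!/(4a)^j · √(π/(2a)), odd powers integrate to 0; here √(π/(2a)) = 0.86694.
⟨x⟩ = 0.0000 and ⟨x²⟩ = 0.11962.
(Δx)² = 0.11962 − (0.0000)² = 0.11962.

0.1196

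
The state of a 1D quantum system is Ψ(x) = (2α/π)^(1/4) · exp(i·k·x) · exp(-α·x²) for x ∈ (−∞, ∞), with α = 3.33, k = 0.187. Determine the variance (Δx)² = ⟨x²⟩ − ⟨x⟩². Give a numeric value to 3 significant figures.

0.0751

Compute ⟨x⟩ and ⟨x²⟩ separately, then (Δx)² = ⟨x²⟩ − ⟨x⟩².
Gaussian moments: ∫x^(2j)·e^(−2αx²) dx = (2j−1)!!/(4α)^j · √(π/(2α)), odd powers integrate to 0; here √(π/(2α)) = 0.68681.
⟨x⟩ = 0.0000 and ⟨x²⟩ = 0.075075.
(Δx)² = 0.075075 − (0.0000)² = 0.075075.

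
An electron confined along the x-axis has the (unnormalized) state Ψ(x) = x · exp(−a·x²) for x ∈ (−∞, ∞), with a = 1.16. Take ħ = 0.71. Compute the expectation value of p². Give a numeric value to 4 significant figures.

p² Ψ = −ħ² d²Ψ/dx²; ⟨p²⟩ = −ħ² ∫ Ψ*·Ψ'' dx / ∫|Ψ|² dx.
Expand each integrand as polynomial × e^(−2ax²) and use ∫x^(2j)·e^(−2ax²) dx = (2j−1)!!/(4a)^j · √(π/(2a)), odd powers → 0; here √(π/(2a)) = 1.1637. Differentiate with the product rule, d/dx e^(−ax²) = −2ax·e^(−ax²).
State is unnormalized: ∫|Ψ|² dx = 0.25079, and ∫Ψ*·(−ħ² Ψ'') dx = 0.43996, so ⟨p²⟩ = 0.43996 / 0.25079.
⟨p²⟩ = 1.7543.

1.754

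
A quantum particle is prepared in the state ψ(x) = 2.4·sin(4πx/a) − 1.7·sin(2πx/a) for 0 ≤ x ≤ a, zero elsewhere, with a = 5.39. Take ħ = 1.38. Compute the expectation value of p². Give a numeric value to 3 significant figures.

7.76

p² ψ = −ħ² d²ψ/dx²; ⟨p²⟩ = −ħ² ∫ ψ*·ψ'' dx / ∫|ψ|² dx.
d²/dx² sin(jπx/a) = −(jπ/a)²·sin(jπx/a); on 0 ≤ x ≤ a, ∫sin²(jπx/a) dx = a/2 and ∫sin(jπx/a)·sin(lπx/a) dx = 0 for j ≠ l, so only diagonal terms survive in ∫|ψ|² and ∫ψ·ψ″; ∫ψ·ψ′ dx = [ψ²/2] between the walls = 0.
State is unnormalized: ∫|ψ|² dx = 23.312, and ∫ψ*·(−ħ² ψ'') dx = 180.84, so ⟨p²⟩ = 180.84 / 23.312.
⟨p²⟩ = 7.7576.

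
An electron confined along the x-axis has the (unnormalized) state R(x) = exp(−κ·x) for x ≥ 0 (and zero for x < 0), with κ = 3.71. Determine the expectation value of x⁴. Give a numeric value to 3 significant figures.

⟨x⁴⟩ = ∫ x⁴·|R|² dx / ∫|R|² dx (integrals over the domain).
Every integrand reduces to terms xʲ·e^(−2κx) on [0, ∞); use ∫₀^∞ xʲ·e^(−2κx) dx = j!/(2κ)^(j+1).
State is unnormalized: ∫|R|² dx = 0.13477, and ∫R*·x⁴·R dx = 0.0010671, so ⟨x⁴⟩ = 0.0010671 / 0.13477.
⟨x⁴⟩ = 0.0079176.

0.00792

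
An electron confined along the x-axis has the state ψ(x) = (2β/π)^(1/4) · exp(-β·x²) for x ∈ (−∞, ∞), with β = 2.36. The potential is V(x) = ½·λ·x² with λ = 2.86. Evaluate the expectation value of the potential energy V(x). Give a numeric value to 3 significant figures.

0.151

⟨V⟩ = ∫ V(x)·|ψ|² dx.
Gaussian moments: ∫x^(2j)·e^(−2βx²) dx = (2j−1)!!/(4β)^j · √(π/(2β)), odd powers integrate to 0; here √(π/(2β)) = 0.81584.
⟨V⟩ = 0.15148.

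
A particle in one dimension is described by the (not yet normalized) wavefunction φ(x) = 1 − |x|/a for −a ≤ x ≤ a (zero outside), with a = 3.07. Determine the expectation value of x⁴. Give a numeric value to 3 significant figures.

⟨x⁴⟩ = ∫ x⁴·|φ|² dx / ∫|φ|² dx (integrals over the domain).
φ is even, so ∫ over [−a, a] = 2∫₀ᵃ with φ = 1 − x/a there: ∫₀ᵃ (1 − x/a)² dx = a/3, ∫₀ᵃ x²(1 − x/a)² dx = a³/30, ∫₀ᵃ x⁴(1 − x/a)² dx = a⁵/105.
State is unnormalized: ∫|φ|² dx = 2.0467, and ∫φ*·x⁴·φ dx = 5.1944, so ⟨x⁴⟩ = 5.1944 / 2.0467.
⟨x⁴⟩ = 2.5380.

2.54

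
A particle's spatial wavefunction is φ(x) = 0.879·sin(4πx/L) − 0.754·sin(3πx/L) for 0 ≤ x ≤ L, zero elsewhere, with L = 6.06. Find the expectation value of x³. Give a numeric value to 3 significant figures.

⟨x³⟩ = ∫ x³·|φ|² dx / ∫|φ|² dx (integrals over the domain).
On 0 ≤ x ≤ L (j ≠ l): ∫sin²(jπx/L) dx = L/2, ∫sin(jπx/L)·sin(lπx/L) dx = 0; diagonal moments ∫x·sin²(jπx/L) dx = L²/4, ∫x²·sin²(jπx/L) dx = L³·(1/6 − 1/(4j²π²)); cross terms ∫x·sin(jπx/L)·sin(lπx/L) dx = 0 for j + l even and −4jlL²/(π²(j² − l²)²) for j + l odd, ∫x²·sin(jπx/L)·sin(lπx/L) dx = (−1)^(j+l)·4jlL³/(π²(j² − l²)²); higher powers the same way via product-to-sum and parts.
State is unnormalized: ∫|φ|² dx = 4.0637, and ∫φ*·x³·φ dx = 376.46, so ⟨x³⟩ = 376.46 / 4.0637.
⟨x³⟩ = 92.639.

92.6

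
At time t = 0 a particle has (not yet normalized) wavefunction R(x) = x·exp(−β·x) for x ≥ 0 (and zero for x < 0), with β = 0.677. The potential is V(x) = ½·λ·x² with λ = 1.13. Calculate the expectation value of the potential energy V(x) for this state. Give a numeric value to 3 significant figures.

⟨V⟩ = ∫ V(x)·|R|² dx / ∫|R|² dx.
Every integrand reduces to terms xʲ·e^(−2βx) on [0, ∞); use ∫₀^∞ xʲ·e^(−2βx) dx = j!/(2β)^(j+1).
State is unnormalized: ∫|R|² dx = 0.80570, and ∫R*·V(x)·R dx = 2.9797, so ⟨V⟩ = 2.9797 / 0.80570.
⟨V⟩ = 3.6982.

3.70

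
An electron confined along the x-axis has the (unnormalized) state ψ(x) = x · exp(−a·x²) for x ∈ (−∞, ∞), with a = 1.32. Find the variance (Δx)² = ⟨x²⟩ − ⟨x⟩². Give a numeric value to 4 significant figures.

0.5682

Compute ⟨x⟩ and ⟨x²⟩ separately, then (Δx)² = ⟨x²⟩ − ⟨x⟩².
Expand each integrand as polynomial × e^(−2ax²) and use ∫x^(2j)·e^(−2ax²) dx = (2j−1)!!/(4a)^j · √(π/(2a)), odd powers → 0; here √(π/(2a)) = 1.0909.
Normalization: ∫|ψ|² dx = 0.20660.
⟨x⟩ = 0.0000 and ⟨x²⟩ = 0.56818.
(Δx)² = 0.56818 − (0.0000)² = 0.56818.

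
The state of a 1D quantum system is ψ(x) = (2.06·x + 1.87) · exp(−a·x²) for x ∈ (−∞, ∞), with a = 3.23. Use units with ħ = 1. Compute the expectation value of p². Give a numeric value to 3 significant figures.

p² ψ = −ħ² d²ψ/dx²; ⟨p²⟩ = −ħ² ∫ ψ*·ψ'' dx / ∫|ψ|² dx.
Expand each integrand as polynomial × e^(−2ax²) and use ∫x^(2j)·e^(−2ax²) dx = (2j−1)!!/(4a)^j · √(π/(2a)), odd powers → 0; here √(π/(2a)) = 0.69736. Differentiate with the product rule, d/dx e^(−ax²) = −2ax·e^(−ax²).
State is unnormalized: ∫|ψ|² dx = 2.6677, and ∫ψ*·(−ħ² ψ'') dx = 10.096, so ⟨p²⟩ = 10.096 / 2.6677.
⟨p²⟩ = 3.7847.

3.78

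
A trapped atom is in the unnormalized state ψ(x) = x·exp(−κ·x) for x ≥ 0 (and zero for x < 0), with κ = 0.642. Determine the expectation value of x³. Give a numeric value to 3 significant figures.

28.3

⟨x³⟩ = ∫ x³·|ψ|² dx / ∫|ψ|² dx (integrals over the domain).
Every integrand reduces to terms xʲ·e^(−2κx) on [0, ∞); use ∫₀^∞ xʲ·e^(−2κx) dx = j!/(2κ)^(j+1).
State is unnormalized: ∫|ψ|² dx = 0.94479, and ∫ψ*·x³·ψ dx = 26.779, so ⟨x³⟩ = 26.779 / 0.94479.
⟨x³⟩ = 28.344.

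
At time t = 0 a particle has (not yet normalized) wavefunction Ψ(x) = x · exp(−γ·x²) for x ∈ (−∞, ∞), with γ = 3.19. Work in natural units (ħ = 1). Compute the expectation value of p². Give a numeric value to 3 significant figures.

p² Ψ = −ħ² d²Ψ/dx²; ⟨p²⟩ = −ħ² ∫ Ψ*·Ψ'' dx / ∫|Ψ|² dx.
Expand each integrand as polynomial × e^(−2γx²) and use ∫x^(2j)·e^(−2γx²) dx = (2j−1)!!/(4γ)^j · √(π/(2γ)), odd powers → 0; here √(π/(2γ)) = 0.70172. Differentiate with the product rule, d/dx e^(−γx²) = −2γx·e^(−γx²).
State is unnormalized: ∫|Ψ|² dx = 0.054994, and ∫Ψ*·(−ħ² Ψ'') dx = 0.52629, so ⟨p²⟩ = 0.52629 / 0.054994.
⟨p²⟩ = 9.5700.

9.57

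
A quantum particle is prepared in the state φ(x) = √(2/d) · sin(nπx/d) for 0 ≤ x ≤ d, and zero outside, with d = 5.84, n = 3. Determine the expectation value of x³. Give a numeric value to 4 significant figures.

⟨x³⟩ = ∫ x³·|φ|² dx (integrals over the domain).
With sin²θ = (1 − cos2θ)/2 on 0 ≤ x ≤ d: ∫sin²(nπx/d) dx = d/2, ∫x·sin²(nπx/d) dx = d²/4, ∫x²·sin²(nπx/d) dx = d³·(1/6 − 1/(4n²π²)); higher powers xᵏ the same way, integrating xᵏ·cos(2nπx/d) by parts.
⟨x³⟩ = 48.112.

48.11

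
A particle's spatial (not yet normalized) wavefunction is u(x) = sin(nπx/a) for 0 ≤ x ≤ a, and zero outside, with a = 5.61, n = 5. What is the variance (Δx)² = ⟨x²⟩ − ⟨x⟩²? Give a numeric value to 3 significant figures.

2.56

Compute ⟨x⟩ and ⟨x²⟩ separately, then (Δx)² = ⟨x²⟩ − ⟨x⟩².
With sin²θ = (1 − cos2θ)/2 on 0 ≤ x ≤ a: ∫sin²(nπx/a) dx = a/2, ∫x·sin²(nπx/a) dx = a²/4, ∫x²·sin²(nπx/a) dx = a³·(1/6 − 1/(4n²π²)); higher powers xᵏ the same way, integrating xᵏ·cos(2nπx/a) by parts.
Normalization: ∫|u|² dx = 2.8050.
⟨x⟩ = 2.8050 and ⟨x²⟩ = 10.427.
(Δx)² = 10.427 − (2.8050)² = 2.5589.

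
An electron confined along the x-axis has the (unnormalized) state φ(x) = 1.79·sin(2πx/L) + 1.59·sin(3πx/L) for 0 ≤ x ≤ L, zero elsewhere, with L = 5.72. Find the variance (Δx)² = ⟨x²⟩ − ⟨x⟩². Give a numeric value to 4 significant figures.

1.193

Compute ⟨x⟩ and ⟨x²⟩ separately, then (Δx)² = ⟨x²⟩ − ⟨x⟩².
On 0 ≤ x ≤ L (j ≠ l): ∫sin²(jπx/L) dx = L/2, ∫sin(jπx/L)·sin(lπx/L) dx = 0; diagonal moments ∫x·sin²(jπx/L) dx = L²/4, ∫x²·sin²(jπx/L) dx = L³·(1/6 − 1/(4j²π²)); cross terms ∫x·sin(jπx/L)·sin(lπx/L) dx = 0 for j + l even and −4jlL²/(π²(j² − l²)²) for j + l odd, ∫x²·sin(jπx/L)·sin(lπx/L) dx = (−1)^(j+l)·4jlL³/(π²(j² − l²)²); higher powers the same way via product-to-sum and parts.
Normalization: ∫|φ|² dx = 16.394.
⟨x⟩ = 1.7550 and ⟨x²⟩ = 4.2728.
(Δx)² = 4.2728 − (1.7550)² = 1.1927.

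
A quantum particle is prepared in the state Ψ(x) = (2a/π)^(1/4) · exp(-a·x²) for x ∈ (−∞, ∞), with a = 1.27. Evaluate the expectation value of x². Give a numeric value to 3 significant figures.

0.197

⟨x²⟩ = ∫ x²·|Ψ|² dx (integrals over the domain).
Gaussian moments: ∫x^(2j)·e^(−2ax²) dx = (2j−1)!!/(4a)^j · √(π/(2a)), odd powers integrate to 0; here √(π/(2a)) = 1.1121.
⟨x²⟩ = 0.19685.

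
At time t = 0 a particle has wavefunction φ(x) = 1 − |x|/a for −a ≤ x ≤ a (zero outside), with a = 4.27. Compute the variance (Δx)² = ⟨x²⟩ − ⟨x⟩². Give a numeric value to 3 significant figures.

1.82

Compute ⟨x⟩ and ⟨x²⟩ separately, then (Δx)² = ⟨x²⟩ − ⟨x⟩².
φ is even, so ∫ over [−a, a] = 2∫₀ᵃ with φ = 1 − x/a there: ∫₀ᵃ (1 − x/a)² dx = a/3, ∫₀ᵃ x²(1 − x/a)² dx = a³/30, ∫₀ᵃ x⁴(1 − x/a)² dx = a⁵/105.
Normalization: ∫|φ|² dx = 2.8467.
⟨x⟩ = 0.0000 and ⟨x²⟩ = 1.8233.
(Δx)² = 1.8233 − (0.0000)² = 1.8233.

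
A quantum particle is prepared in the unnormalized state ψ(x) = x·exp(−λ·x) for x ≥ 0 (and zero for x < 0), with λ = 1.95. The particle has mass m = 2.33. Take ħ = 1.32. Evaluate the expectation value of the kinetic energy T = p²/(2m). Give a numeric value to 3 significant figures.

1.42

T = −(ħ²/2m) d²/dx², so ⟨T⟩ = −(ħ²/2m) ∫ ψ*·ψ'' dx / ∫|ψ|² dx; with m = 2.33.
Differentiate x·exp(−λ·x) with the product rule; every integrand then reduces to terms xʲ·e^(−2λx) on [0, ∞), with ∫₀^∞ xʲ·e^(−2λx) dx = j!/(2λ)^(j+1).
State is unnormalized: ∫|ψ|² dx = 0.033716, and ∫ψ*·(−ħ²/2m · ψ'') dx = 0.047937, so ⟨T⟩ = 0.047937 / 0.033716.
⟨T⟩ = 1.4218.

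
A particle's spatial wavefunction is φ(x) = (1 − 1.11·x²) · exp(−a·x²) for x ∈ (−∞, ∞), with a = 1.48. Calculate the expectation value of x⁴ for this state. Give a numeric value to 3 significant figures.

⟨x⁴⟩ = ∫ x⁴·|φ|² dx / ∫|φ|² dx (integrals over the domain).
Expand each integrand as polynomial × e^(−2ax²) and use ∫x^(2j)·e^(−2ax²) dx = (2j−1)!!/(4a)^j · √(π/(2a)), odd powers → 0; here √(π/(2a)) = 1.0302.
State is unnormalized: ∫|φ|² dx = 0.75254, and ∫φ*·x⁴·φ dx = 0.031348, so ⟨x⁴⟩ = 0.031348 / 0.75254.
⟨x⁴⟩ = 0.041656.

0.0417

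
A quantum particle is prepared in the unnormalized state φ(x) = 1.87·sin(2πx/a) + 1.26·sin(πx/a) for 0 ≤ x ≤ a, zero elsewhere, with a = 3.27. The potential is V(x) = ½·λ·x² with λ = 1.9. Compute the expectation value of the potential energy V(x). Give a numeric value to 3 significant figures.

1.44

⟨V⟩ = ∫ V(x)·|φ|² dx / ∫|φ|² dx.
On 0 ≤ x ≤ a (j ≠ l): ∫sin²(jπx/a) dx = a/2, ∫sin(jπx/a)·sin(lπx/a) dx = 0; diagonal moments ∫x·sin²(jπx/a) dx = a²/4, ∫x²·sin²(jπx/a) dx = a³·(1/6 − 1/(4j²π²)); cross terms ∫x·sin(jπx/a)·sin(lπx/a) dx = 0 for j + l even and −4jla²/(π²(j² − l²)²) for j + l odd, ∫x²·sin(jπx/a)·sin(lπx/a) dx = (−1)^(j+l)·4jla³/(π²(j² − l²)²); higher powers the same way via product-to-sum and parts.
State is unnormalized: ∫|φ|² dx = 8.3132, and ∫φ*·V(x)·φ dx = 11.980, so ⟨V⟩ = 11.980 / 8.3132.
⟨V⟩ = 1.4411.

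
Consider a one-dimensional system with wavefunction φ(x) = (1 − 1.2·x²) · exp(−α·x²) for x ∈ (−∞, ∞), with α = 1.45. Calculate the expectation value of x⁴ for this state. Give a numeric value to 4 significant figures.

⟨x⁴⟩ = ∫ x⁴·|φ|² dx / ∫|φ|² dx (integrals over the domain).
Expand each integrand as polynomial × e^(−2αx²) and use ∫x^(2j)·e^(−2αx²) dx = (2j−1)!!/(4α)^j · √(π/(2α)), odd powers → 0; here √(π/(2α)) = 1.0408.
State is unnormalized: ∫|φ|² dx = 0.74380, and ∫φ*·x⁴·φ dx = 0.039843, so ⟨x⁴⟩ = 0.039843 / 0.74380.
⟨x⁴⟩ = 0.053567.

0.05357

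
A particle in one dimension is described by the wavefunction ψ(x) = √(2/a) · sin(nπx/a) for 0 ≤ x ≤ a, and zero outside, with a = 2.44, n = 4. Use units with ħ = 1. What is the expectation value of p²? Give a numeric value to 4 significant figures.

p² ψ = −ħ² d²ψ/dx²; ⟨p²⟩ = −ħ² ∫ ψ*·ψ'' dx.
d/dx sin(nπx/a) = (nπ/a)·cos(nπx/a) and d²/dx² sin(nπx/a) = −(nπ/a)²·sin(nπx/a); on 0 ≤ x ≤ a, ∫sin²(nπx/a) dx = a/2 and ∫sin(nπx/a)·cos(nπx/a) dx = 0.
⟨p²⟩ = 26.524.

26.52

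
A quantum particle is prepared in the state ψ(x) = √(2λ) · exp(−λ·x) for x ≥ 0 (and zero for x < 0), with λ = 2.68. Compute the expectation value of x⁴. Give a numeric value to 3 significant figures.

0.0291

⟨x⁴⟩ = ∫ x⁴·|ψ|² dx (integrals over the domain).
Every integrand reduces to terms xʲ·e^(−2λx) on [0, ∞); use ∫₀^∞ xʲ·e^(−2λx) dx = j!/(2λ)^(j+1).
⟨x⁴⟩ = 0.029077.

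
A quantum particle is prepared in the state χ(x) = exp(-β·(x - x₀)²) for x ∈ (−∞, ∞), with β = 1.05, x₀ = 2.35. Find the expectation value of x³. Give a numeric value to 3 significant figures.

⟨x³⟩ = ∫ x³·|χ|² dx / ∫|χ|² dx (integrals over the domain).
Gaussian moments (u = x − x₀): ∫u^(2j)·e^(−2βu²) du = (2j−1)!!/(4β)^j · √(π/(2β)), odd powers integrate to 0; here √(π/(2β)) = 1.2231.
State is unnormalized: ∫|χ|² dx = 1.2231, and ∫χ*·x³·χ dx = 17.926, so ⟨x³⟩ = 17.926 / 1.2231.
⟨x³⟩ = 14.656.

14.7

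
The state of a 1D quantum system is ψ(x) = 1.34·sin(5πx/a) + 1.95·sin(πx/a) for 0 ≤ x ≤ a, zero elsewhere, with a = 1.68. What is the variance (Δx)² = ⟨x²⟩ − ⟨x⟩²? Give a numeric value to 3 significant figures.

Compute ⟨x⟩ and ⟨x²⟩ separately, then (Δx)² = ⟨x²⟩ − ⟨x⟩².
On 0 ≤ x ≤ a (j ≠ l): ∫sin²(jπx/a) dx = a/2, ∫sin(jπx/a)·sin(lπx/a) dx = 0; diagonal moments ∫x·sin²(jπx/a) dx = a²/4, ∫x²·sin²(jπx/a) dx = a³·(1/6 − 1/(4j²π²)); cross terms ∫x·sin(jπx/a)·sin(lπx/a) dx = 0 for j + l even and −4jla²/(π²(j² − l²)²) for j + l odd, ∫x²·sin(jπx/a)·sin(lπx/a) dx = (−1)^(j+l)·4jla³/(π²(j² − l²)²); higher powers the same way via product-to-sum and parts.
Normalization: ∫|ψ|² dx = 4.7024.
⟨x⟩ = 0.84000 and ⟨x²⟩ = 0.86038.
(Δx)² = 0.86038 − (0.84000)² = 0.15478.

0.155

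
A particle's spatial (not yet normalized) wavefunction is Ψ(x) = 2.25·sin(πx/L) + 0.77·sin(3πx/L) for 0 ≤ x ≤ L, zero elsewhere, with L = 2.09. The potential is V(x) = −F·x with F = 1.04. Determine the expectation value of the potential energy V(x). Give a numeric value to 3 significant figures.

-1.09

⟨V⟩ = ∫ V(x)·|Ψ|² dx / ∫|Ψ|² dx.
On 0 ≤ x ≤ L (j ≠ l): ∫sin²(jπx/L) dx = L/2, ∫sin(jπx/L)·sin(lπx/L) dx = 0; diagonal moments ∫x·sin²(jπx/L) dx = L²/4, ∫x²·sin²(jπx/L) dx = L³·(1/6 − 1/(4j²π²)); cross terms ∫x·sin(jπx/L)·sin(lπx/L) dx = 0 for j + l even and −4jlL²/(π²(j² − l²)²) for j + l odd, ∫x²·sin(jπx/L)·sin(lπx/L) dx = (−1)^(j+l)·4jlL³/(π²(j² − l²)²); higher powers the same way via product-to-sum and parts.
State is unnormalized: ∫|Ψ|² dx = 5.9099, and ∫Ψ*·V(x)·Ψ dx = -6.4229, so ⟨V⟩ = -6.4229 / 5.9099.
⟨V⟩ = -1.0868.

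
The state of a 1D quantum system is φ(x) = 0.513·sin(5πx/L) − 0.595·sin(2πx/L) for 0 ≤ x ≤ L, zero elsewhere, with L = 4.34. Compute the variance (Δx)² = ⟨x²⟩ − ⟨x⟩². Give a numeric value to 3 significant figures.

Compute ⟨x⟩ and ⟨x²⟩ separately, then (Δx)² = ⟨x²⟩ − ⟨x⟩².
On 0 ≤ x ≤ L (j ≠ l): ∫sin²(jπx/L) dx = L/2, ∫sin(jπx/L)·sin(lπx/L) dx = 0; diagonal moments ∫x·sin²(jπx/L) dx = L²/4, ∫x²·sin²(jπx/L) dx = L³·(1/6 − 1/(4j²π²)); cross terms ∫x·sin(jπx/L)·sin(lπx/L) dx = 0 for j + l even and −4jlL²/(π²(j² − l²)²) for j + l odd, ∫x²·sin(jπx/L)·sin(lπx/L) dx = (−1)^(j+l)·4jlL³/(π²(j² − l²)²); higher powers the same way via product-to-sum and parts.
Normalization: ∫|φ|² dx = 1.3393.
⟨x⟩ = 2.2489 and ⟨x²⟩ = 6.4679.
(Δx)² = 6.4679 − (2.2489)² = 1.4103.

1.41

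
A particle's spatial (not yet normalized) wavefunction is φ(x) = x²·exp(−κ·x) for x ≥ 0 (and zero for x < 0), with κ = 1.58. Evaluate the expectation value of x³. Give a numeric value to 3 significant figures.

6.66

⟨x³⟩ = ∫ x³·|φ|² dx / ∫|φ|² dx (integrals over the domain).
Every integrand reduces to terms xʲ·e^(−2κx) on [0, ∞); use ∫₀^∞ xʲ·e^(−2κx) dx = j!/(2κ)^(j+1).
State is unnormalized: ∫|φ|² dx = 0.076169, and ∫φ*·x³·φ dx = 0.50691, so ⟨x³⟩ = 0.50691 / 0.076169.
⟨x³⟩ = 6.6552.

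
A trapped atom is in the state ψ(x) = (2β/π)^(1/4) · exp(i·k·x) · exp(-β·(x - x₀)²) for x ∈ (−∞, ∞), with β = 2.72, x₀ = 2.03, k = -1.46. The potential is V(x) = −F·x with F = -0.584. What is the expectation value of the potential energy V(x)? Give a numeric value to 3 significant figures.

1.19

⟨V⟩ = ∫ V(x)·|ψ|² dx.
Gaussian moments (u = x − x₀): ∫u^(2j)·e^(−2βu²) du = (2j−1)!!/(4β)^j · √(π/(2β)), odd powers integrate to 0; here √(π/(2β)) = 0.75993.
⟨V⟩ = 1.1855.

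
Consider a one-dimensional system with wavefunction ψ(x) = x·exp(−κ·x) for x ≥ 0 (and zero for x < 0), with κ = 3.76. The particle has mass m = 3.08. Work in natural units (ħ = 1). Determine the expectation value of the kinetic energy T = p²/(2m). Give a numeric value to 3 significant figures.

T = −(ħ²/2m) d²/dx², so ⟨T⟩ = −(ħ²/2m) ∫ ψ*·ψ'' dx / ∫|ψ|² dx; with m = 3.08.
Differentiate x·exp(−κ·x) with the product rule; every integrand then reduces to terms xʲ·e^(−2κx) on [0, ∞), with ∫₀^∞ xʲ·e^(−2κx) dx = j!/(2κ)^(j+1).
State is unnormalized: ∫|ψ|² dx = 0.0047030, and ∫ψ*·(−ħ²/2m · ψ'') dx = 0.010794, so ⟨T⟩ = 0.010794 / 0.0047030.
⟨T⟩ = 2.2951.

2.30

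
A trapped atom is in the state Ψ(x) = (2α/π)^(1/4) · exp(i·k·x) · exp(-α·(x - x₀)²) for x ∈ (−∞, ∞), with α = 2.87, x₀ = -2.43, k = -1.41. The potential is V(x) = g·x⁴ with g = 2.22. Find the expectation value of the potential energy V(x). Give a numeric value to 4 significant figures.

⟨V⟩ = ∫ V(x)·|Ψ|² dx.
Gaussian moments (u = x − x₀): ∫u^(2j)·e^(−2αu²) du = (2j−1)!!/(4α)^j · √(π/(2α)), odd powers integrate to 0; here √(π/(2α)) = 0.73981.
⟨V⟩ = 84.308.

84.31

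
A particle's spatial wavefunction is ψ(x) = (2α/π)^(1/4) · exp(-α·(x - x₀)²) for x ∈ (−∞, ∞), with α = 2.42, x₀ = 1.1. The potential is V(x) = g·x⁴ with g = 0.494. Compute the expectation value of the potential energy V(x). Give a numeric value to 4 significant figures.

1.110

⟨V⟩ = ∫ V(x)·|ψ|² dx.
Gaussian moments (u = x − x₀): ∫u^(2j)·e^(−2αu²) du = (2j−1)!!/(4α)^j · √(π/(2α)), odd powers integrate to 0; here √(π/(2α)) = 0.80566.
⟨V⟩ = 1.1096.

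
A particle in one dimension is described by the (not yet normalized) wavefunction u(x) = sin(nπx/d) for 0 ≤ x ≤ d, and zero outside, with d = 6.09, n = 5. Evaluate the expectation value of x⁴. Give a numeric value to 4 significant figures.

269.6

⟨x⁴⟩ = ∫ x⁴·|u|² dx / ∫|u|² dx (integrals over the domain).
With sin²θ = (1 − cos2θ)/2 on 0 ≤ x ≤ d: ∫sin²(nπx/d) dx = d/2, ∫x·sin²(nπx/d) dx = d²/4, ∫x²·sin²(nπx/d) dx = d³·(1/6 − 1/(4n²π²)); higher powers xᵏ the same way, integrating xᵏ·cos(2nπx/d) by parts.
State is unnormalized: ∫|u|² dx = 3.0450, and ∫u*·x⁴·u dx = 820.82, so ⟨x⁴⟩ = 820.82 / 3.0450.
⟨x⁴⟩ = 269.56.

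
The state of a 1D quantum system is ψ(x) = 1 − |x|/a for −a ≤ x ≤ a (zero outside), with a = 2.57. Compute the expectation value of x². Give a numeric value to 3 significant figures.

0.660

⟨x²⟩ = ∫ x²·|ψ|² dx / ∫|ψ|² dx (integrals over the domain).
ψ is even, so ∫ over [−a, a] = 2∫₀ᵃ with ψ = 1 − x/a there: ∫₀ᵃ (1 − x/a)² dx = a/3, ∫₀ᵃ x²(1 − x/a)² dx = a³/30, ∫₀ᵃ x⁴(1 − x/a)² dx = a⁵/105.
State is unnormalized: ∫|ψ|² dx = 1.7133, and ∫ψ*·x²·ψ dx = 1.1316, so ⟨x²⟩ = 1.1316 / 1.7133.
⟨x²⟩ = 0.66049.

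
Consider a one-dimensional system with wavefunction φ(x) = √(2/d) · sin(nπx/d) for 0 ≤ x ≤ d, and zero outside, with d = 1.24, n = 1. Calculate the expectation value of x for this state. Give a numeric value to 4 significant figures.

0.6200

⟨x⟩ = ∫ x·|φ|² dx (integrals over the domain).
With sin²θ = (1 − cos2θ)/2 on 0 ≤ x ≤ d: ∫sin²(nπx/d) dx = d/2, ∫x·sin²(nπx/d) dx = d²/4, ∫x²·sin²(nπx/d) dx = d³·(1/6 − 1/(4n²π²)); higher powers xᵏ the same way, integrating xᵏ·cos(2nπx/d) by parts.
⟨x⟩ = 0.62000.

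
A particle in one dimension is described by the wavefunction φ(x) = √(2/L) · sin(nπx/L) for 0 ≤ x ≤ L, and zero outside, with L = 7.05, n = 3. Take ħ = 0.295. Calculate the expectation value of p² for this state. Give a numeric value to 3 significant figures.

0.156

p² φ = −ħ² d²φ/dx²; ⟨p²⟩ = −ħ² ∫ φ*·φ'' dx.
d/dx sin(nπx/L) = (nπ/L)·cos(nπx/L) and d²/dx² sin(nπx/L) = −(nπ/L)²·sin(nπx/L); on 0 ≤ x ≤ L, ∫sin²(nπx/L) dx = L/2 and ∫sin(nπx/L)·cos(nπx/L) dx = 0.
⟨p²⟩ = 0.15553.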